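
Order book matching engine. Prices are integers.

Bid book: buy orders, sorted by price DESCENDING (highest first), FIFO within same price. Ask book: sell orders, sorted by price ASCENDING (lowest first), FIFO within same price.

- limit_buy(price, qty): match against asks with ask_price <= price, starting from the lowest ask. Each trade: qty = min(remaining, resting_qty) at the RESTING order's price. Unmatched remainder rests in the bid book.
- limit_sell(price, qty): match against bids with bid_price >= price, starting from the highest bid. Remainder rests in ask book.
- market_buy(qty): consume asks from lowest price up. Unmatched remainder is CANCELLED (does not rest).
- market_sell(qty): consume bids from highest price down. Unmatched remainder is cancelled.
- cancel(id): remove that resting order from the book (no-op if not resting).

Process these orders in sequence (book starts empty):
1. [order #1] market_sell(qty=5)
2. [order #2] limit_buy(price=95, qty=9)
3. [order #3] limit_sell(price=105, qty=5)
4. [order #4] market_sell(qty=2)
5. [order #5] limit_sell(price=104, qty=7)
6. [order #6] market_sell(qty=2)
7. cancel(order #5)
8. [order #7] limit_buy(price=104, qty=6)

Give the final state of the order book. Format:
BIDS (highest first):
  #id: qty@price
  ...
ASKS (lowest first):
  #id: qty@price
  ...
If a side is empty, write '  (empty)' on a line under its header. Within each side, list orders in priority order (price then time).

After op 1 [order #1] market_sell(qty=5): fills=none; bids=[-] asks=[-]
After op 2 [order #2] limit_buy(price=95, qty=9): fills=none; bids=[#2:9@95] asks=[-]
After op 3 [order #3] limit_sell(price=105, qty=5): fills=none; bids=[#2:9@95] asks=[#3:5@105]
After op 4 [order #4] market_sell(qty=2): fills=#2x#4:2@95; bids=[#2:7@95] asks=[#3:5@105]
After op 5 [order #5] limit_sell(price=104, qty=7): fills=none; bids=[#2:7@95] asks=[#5:7@104 #3:5@105]
After op 6 [order #6] market_sell(qty=2): fills=#2x#6:2@95; bids=[#2:5@95] asks=[#5:7@104 #3:5@105]
After op 7 cancel(order #5): fills=none; bids=[#2:5@95] asks=[#3:5@105]
After op 8 [order #7] limit_buy(price=104, qty=6): fills=none; bids=[#7:6@104 #2:5@95] asks=[#3:5@105]

Answer: BIDS (highest first):
  #7: 6@104
  #2: 5@95
ASKS (lowest first):
  #3: 5@105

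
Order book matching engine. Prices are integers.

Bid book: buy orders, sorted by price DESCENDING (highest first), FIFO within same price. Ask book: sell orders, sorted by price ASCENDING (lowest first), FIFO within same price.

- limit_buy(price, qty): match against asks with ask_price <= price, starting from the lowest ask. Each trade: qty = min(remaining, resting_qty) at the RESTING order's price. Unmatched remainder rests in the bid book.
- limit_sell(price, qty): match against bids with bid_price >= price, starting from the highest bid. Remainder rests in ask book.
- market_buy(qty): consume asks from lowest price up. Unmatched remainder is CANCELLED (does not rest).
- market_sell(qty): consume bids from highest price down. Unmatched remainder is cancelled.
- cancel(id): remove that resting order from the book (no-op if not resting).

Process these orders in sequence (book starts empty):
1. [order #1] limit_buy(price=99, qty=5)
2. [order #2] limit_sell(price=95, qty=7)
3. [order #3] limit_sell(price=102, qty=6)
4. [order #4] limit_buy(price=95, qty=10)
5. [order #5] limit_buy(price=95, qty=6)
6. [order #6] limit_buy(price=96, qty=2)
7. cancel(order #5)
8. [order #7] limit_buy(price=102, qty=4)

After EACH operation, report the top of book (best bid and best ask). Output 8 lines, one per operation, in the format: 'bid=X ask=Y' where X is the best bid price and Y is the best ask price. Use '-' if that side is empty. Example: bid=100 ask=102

Answer: bid=99 ask=-
bid=- ask=95
bid=- ask=95
bid=95 ask=102
bid=95 ask=102
bid=96 ask=102
bid=96 ask=102
bid=96 ask=102

Derivation:
After op 1 [order #1] limit_buy(price=99, qty=5): fills=none; bids=[#1:5@99] asks=[-]
After op 2 [order #2] limit_sell(price=95, qty=7): fills=#1x#2:5@99; bids=[-] asks=[#2:2@95]
After op 3 [order #3] limit_sell(price=102, qty=6): fills=none; bids=[-] asks=[#2:2@95 #3:6@102]
After op 4 [order #4] limit_buy(price=95, qty=10): fills=#4x#2:2@95; bids=[#4:8@95] asks=[#3:6@102]
After op 5 [order #5] limit_buy(price=95, qty=6): fills=none; bids=[#4:8@95 #5:6@95] asks=[#3:6@102]
After op 6 [order #6] limit_buy(price=96, qty=2): fills=none; bids=[#6:2@96 #4:8@95 #5:6@95] asks=[#3:6@102]
After op 7 cancel(order #5): fills=none; bids=[#6:2@96 #4:8@95] asks=[#3:6@102]
After op 8 [order #7] limit_buy(price=102, qty=4): fills=#7x#3:4@102; bids=[#6:2@96 #4:8@95] asks=[#3:2@102]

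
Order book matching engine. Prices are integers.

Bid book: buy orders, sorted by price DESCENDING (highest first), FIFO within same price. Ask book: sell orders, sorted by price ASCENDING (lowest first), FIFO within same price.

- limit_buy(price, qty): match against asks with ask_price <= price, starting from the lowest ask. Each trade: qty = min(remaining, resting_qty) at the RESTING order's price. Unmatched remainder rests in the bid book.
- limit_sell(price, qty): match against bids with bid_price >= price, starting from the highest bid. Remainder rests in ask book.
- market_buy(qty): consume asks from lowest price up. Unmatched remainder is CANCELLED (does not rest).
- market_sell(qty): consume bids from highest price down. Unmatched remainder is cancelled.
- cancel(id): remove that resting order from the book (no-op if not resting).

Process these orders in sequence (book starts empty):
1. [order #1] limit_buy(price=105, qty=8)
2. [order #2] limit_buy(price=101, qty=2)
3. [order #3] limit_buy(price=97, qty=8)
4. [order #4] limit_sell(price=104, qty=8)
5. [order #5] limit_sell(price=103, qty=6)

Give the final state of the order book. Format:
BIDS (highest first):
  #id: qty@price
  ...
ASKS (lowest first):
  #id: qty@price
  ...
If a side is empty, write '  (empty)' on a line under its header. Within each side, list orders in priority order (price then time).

Answer: BIDS (highest first):
  #2: 2@101
  #3: 8@97
ASKS (lowest first):
  #5: 6@103

Derivation:
After op 1 [order #1] limit_buy(price=105, qty=8): fills=none; bids=[#1:8@105] asks=[-]
After op 2 [order #2] limit_buy(price=101, qty=2): fills=none; bids=[#1:8@105 #2:2@101] asks=[-]
After op 3 [order #3] limit_buy(price=97, qty=8): fills=none; bids=[#1:8@105 #2:2@101 #3:8@97] asks=[-]
After op 4 [order #4] limit_sell(price=104, qty=8): fills=#1x#4:8@105; bids=[#2:2@101 #3:8@97] asks=[-]
After op 5 [order #5] limit_sell(price=103, qty=6): fills=none; bids=[#2:2@101 #3:8@97] asks=[#5:6@103]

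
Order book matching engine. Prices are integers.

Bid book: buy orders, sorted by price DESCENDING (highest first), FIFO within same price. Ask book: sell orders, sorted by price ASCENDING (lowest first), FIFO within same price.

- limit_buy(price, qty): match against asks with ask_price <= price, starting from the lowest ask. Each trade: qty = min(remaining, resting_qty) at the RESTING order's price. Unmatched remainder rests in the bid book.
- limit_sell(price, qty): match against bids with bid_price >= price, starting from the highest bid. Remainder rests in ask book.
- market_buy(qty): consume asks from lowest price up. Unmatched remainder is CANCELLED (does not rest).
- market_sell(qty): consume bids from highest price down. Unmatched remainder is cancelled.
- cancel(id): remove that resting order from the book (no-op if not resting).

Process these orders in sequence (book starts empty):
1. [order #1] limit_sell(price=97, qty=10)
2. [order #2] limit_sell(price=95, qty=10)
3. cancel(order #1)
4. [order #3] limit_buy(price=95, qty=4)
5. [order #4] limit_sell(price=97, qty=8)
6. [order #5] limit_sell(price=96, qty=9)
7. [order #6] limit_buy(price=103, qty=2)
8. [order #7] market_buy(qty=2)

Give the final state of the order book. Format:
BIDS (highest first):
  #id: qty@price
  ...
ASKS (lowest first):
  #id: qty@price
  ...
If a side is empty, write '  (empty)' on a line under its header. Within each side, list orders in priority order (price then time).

After op 1 [order #1] limit_sell(price=97, qty=10): fills=none; bids=[-] asks=[#1:10@97]
After op 2 [order #2] limit_sell(price=95, qty=10): fills=none; bids=[-] asks=[#2:10@95 #1:10@97]
After op 3 cancel(order #1): fills=none; bids=[-] asks=[#2:10@95]
After op 4 [order #3] limit_buy(price=95, qty=4): fills=#3x#2:4@95; bids=[-] asks=[#2:6@95]
After op 5 [order #4] limit_sell(price=97, qty=8): fills=none; bids=[-] asks=[#2:6@95 #4:8@97]
After op 6 [order #5] limit_sell(price=96, qty=9): fills=none; bids=[-] asks=[#2:6@95 #5:9@96 #4:8@97]
After op 7 [order #6] limit_buy(price=103, qty=2): fills=#6x#2:2@95; bids=[-] asks=[#2:4@95 #5:9@96 #4:8@97]
After op 8 [order #7] market_buy(qty=2): fills=#7x#2:2@95; bids=[-] asks=[#2:2@95 #5:9@96 #4:8@97]

Answer: BIDS (highest first):
  (empty)
ASKS (lowest first):
  #2: 2@95
  #5: 9@96
  #4: 8@97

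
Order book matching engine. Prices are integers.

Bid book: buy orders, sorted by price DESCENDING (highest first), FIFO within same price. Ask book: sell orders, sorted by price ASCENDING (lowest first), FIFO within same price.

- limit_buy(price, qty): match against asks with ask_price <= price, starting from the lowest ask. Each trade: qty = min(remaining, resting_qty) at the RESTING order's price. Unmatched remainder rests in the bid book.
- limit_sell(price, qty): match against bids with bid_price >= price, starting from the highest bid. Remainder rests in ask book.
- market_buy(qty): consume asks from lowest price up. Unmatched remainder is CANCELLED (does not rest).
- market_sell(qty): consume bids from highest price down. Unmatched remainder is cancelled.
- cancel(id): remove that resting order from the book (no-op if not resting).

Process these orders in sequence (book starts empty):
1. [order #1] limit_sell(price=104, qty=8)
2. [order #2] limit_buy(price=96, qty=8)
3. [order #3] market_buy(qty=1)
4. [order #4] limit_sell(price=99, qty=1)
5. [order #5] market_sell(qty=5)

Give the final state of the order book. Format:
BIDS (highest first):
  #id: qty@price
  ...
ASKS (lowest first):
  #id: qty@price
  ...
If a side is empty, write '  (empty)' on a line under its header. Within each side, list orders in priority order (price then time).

After op 1 [order #1] limit_sell(price=104, qty=8): fills=none; bids=[-] asks=[#1:8@104]
After op 2 [order #2] limit_buy(price=96, qty=8): fills=none; bids=[#2:8@96] asks=[#1:8@104]
After op 3 [order #3] market_buy(qty=1): fills=#3x#1:1@104; bids=[#2:8@96] asks=[#1:7@104]
After op 4 [order #4] limit_sell(price=99, qty=1): fills=none; bids=[#2:8@96] asks=[#4:1@99 #1:7@104]
After op 5 [order #5] market_sell(qty=5): fills=#2x#5:5@96; bids=[#2:3@96] asks=[#4:1@99 #1:7@104]

Answer: BIDS (highest first):
  #2: 3@96
ASKS (lowest first):
  #4: 1@99
  #1: 7@104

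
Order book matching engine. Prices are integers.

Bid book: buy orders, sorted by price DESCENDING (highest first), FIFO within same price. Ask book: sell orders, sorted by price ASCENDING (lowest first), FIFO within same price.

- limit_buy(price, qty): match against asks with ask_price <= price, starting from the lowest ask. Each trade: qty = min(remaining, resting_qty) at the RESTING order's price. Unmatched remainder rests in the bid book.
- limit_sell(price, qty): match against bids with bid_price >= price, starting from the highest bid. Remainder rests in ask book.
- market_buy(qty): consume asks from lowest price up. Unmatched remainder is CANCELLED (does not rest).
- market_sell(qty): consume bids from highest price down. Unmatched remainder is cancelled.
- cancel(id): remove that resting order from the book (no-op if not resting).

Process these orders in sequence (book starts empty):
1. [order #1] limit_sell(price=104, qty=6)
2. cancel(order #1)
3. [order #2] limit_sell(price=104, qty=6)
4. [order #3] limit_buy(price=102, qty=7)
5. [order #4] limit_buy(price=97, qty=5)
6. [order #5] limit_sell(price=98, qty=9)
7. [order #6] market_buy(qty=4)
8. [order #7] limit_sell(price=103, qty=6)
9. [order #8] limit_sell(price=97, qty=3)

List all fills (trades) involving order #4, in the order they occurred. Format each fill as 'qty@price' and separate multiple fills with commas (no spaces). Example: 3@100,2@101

Answer: 3@97

Derivation:
After op 1 [order #1] limit_sell(price=104, qty=6): fills=none; bids=[-] asks=[#1:6@104]
After op 2 cancel(order #1): fills=none; bids=[-] asks=[-]
After op 3 [order #2] limit_sell(price=104, qty=6): fills=none; bids=[-] asks=[#2:6@104]
After op 4 [order #3] limit_buy(price=102, qty=7): fills=none; bids=[#3:7@102] asks=[#2:6@104]
After op 5 [order #4] limit_buy(price=97, qty=5): fills=none; bids=[#3:7@102 #4:5@97] asks=[#2:6@104]
After op 6 [order #5] limit_sell(price=98, qty=9): fills=#3x#5:7@102; bids=[#4:5@97] asks=[#5:2@98 #2:6@104]
After op 7 [order #6] market_buy(qty=4): fills=#6x#5:2@98 #6x#2:2@104; bids=[#4:5@97] asks=[#2:4@104]
After op 8 [order #7] limit_sell(price=103, qty=6): fills=none; bids=[#4:5@97] asks=[#7:6@103 #2:4@104]
After op 9 [order #8] limit_sell(price=97, qty=3): fills=#4x#8:3@97; bids=[#4:2@97] asks=[#7:6@103 #2:4@104]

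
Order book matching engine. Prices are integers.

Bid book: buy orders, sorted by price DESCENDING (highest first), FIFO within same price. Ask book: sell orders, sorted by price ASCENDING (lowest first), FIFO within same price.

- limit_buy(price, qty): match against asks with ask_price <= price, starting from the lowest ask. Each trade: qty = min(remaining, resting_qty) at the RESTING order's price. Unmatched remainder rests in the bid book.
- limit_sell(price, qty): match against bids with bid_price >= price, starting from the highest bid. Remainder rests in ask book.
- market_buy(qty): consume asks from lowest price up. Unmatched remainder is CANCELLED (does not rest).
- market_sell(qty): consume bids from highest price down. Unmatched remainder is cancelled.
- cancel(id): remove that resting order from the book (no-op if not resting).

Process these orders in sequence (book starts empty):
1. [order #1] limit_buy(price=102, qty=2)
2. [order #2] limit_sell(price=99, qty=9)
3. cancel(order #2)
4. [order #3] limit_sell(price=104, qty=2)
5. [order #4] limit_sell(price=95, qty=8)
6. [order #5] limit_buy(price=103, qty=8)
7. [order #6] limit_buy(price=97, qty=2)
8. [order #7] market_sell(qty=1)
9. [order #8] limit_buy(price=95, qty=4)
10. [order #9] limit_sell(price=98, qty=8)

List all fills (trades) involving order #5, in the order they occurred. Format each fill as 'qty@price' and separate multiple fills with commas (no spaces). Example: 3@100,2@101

Answer: 8@95

Derivation:
After op 1 [order #1] limit_buy(price=102, qty=2): fills=none; bids=[#1:2@102] asks=[-]
After op 2 [order #2] limit_sell(price=99, qty=9): fills=#1x#2:2@102; bids=[-] asks=[#2:7@99]
After op 3 cancel(order #2): fills=none; bids=[-] asks=[-]
After op 4 [order #3] limit_sell(price=104, qty=2): fills=none; bids=[-] asks=[#3:2@104]
After op 5 [order #4] limit_sell(price=95, qty=8): fills=none; bids=[-] asks=[#4:8@95 #3:2@104]
After op 6 [order #5] limit_buy(price=103, qty=8): fills=#5x#4:8@95; bids=[-] asks=[#3:2@104]
After op 7 [order #6] limit_buy(price=97, qty=2): fills=none; bids=[#6:2@97] asks=[#3:2@104]
After op 8 [order #7] market_sell(qty=1): fills=#6x#7:1@97; bids=[#6:1@97] asks=[#3:2@104]
After op 9 [order #8] limit_buy(price=95, qty=4): fills=none; bids=[#6:1@97 #8:4@95] asks=[#3:2@104]
After op 10 [order #9] limit_sell(price=98, qty=8): fills=none; bids=[#6:1@97 #8:4@95] asks=[#9:8@98 #3:2@104]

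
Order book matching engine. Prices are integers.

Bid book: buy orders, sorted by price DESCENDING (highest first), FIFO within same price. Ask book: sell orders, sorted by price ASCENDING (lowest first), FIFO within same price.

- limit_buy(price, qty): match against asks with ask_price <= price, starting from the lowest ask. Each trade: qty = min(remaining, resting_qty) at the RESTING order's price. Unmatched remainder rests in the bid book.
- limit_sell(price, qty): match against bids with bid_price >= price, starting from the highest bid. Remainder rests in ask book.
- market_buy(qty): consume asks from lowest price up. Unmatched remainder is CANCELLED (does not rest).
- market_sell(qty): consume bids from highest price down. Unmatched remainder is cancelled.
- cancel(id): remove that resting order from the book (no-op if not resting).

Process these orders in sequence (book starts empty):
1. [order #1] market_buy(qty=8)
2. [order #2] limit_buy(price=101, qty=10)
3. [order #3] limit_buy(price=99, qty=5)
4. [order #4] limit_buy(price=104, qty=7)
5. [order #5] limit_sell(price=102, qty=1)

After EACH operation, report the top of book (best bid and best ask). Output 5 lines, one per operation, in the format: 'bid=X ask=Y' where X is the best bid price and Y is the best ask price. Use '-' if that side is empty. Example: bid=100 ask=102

Answer: bid=- ask=-
bid=101 ask=-
bid=101 ask=-
bid=104 ask=-
bid=104 ask=-

Derivation:
After op 1 [order #1] market_buy(qty=8): fills=none; bids=[-] asks=[-]
After op 2 [order #2] limit_buy(price=101, qty=10): fills=none; bids=[#2:10@101] asks=[-]
After op 3 [order #3] limit_buy(price=99, qty=5): fills=none; bids=[#2:10@101 #3:5@99] asks=[-]
After op 4 [order #4] limit_buy(price=104, qty=7): fills=none; bids=[#4:7@104 #2:10@101 #3:5@99] asks=[-]
After op 5 [order #5] limit_sell(price=102, qty=1): fills=#4x#5:1@104; bids=[#4:6@104 #2:10@101 #3:5@99] asks=[-]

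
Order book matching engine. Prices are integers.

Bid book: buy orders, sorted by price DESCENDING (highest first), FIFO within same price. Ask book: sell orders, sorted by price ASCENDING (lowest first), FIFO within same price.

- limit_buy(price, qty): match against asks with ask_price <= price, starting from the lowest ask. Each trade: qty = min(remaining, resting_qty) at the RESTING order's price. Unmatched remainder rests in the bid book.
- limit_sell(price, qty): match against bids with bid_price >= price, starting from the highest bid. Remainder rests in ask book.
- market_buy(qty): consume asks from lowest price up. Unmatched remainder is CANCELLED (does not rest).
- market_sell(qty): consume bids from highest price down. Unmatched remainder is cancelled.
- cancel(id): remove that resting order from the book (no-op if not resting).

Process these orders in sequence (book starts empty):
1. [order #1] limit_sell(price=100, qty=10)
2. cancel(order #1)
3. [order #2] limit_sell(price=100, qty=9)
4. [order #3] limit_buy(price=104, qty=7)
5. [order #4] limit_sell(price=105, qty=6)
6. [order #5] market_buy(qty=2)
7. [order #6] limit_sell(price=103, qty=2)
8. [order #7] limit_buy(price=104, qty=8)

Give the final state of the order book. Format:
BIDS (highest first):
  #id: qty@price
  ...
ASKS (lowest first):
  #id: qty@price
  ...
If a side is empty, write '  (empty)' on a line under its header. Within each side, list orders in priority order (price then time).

Answer: BIDS (highest first):
  #7: 6@104
ASKS (lowest first):
  #4: 6@105

Derivation:
After op 1 [order #1] limit_sell(price=100, qty=10): fills=none; bids=[-] asks=[#1:10@100]
After op 2 cancel(order #1): fills=none; bids=[-] asks=[-]
After op 3 [order #2] limit_sell(price=100, qty=9): fills=none; bids=[-] asks=[#2:9@100]
After op 4 [order #3] limit_buy(price=104, qty=7): fills=#3x#2:7@100; bids=[-] asks=[#2:2@100]
After op 5 [order #4] limit_sell(price=105, qty=6): fills=none; bids=[-] asks=[#2:2@100 #4:6@105]
After op 6 [order #5] market_buy(qty=2): fills=#5x#2:2@100; bids=[-] asks=[#4:6@105]
After op 7 [order #6] limit_sell(price=103, qty=2): fills=none; bids=[-] asks=[#6:2@103 #4:6@105]
After op 8 [order #7] limit_buy(price=104, qty=8): fills=#7x#6:2@103; bids=[#7:6@104] asks=[#4:6@105]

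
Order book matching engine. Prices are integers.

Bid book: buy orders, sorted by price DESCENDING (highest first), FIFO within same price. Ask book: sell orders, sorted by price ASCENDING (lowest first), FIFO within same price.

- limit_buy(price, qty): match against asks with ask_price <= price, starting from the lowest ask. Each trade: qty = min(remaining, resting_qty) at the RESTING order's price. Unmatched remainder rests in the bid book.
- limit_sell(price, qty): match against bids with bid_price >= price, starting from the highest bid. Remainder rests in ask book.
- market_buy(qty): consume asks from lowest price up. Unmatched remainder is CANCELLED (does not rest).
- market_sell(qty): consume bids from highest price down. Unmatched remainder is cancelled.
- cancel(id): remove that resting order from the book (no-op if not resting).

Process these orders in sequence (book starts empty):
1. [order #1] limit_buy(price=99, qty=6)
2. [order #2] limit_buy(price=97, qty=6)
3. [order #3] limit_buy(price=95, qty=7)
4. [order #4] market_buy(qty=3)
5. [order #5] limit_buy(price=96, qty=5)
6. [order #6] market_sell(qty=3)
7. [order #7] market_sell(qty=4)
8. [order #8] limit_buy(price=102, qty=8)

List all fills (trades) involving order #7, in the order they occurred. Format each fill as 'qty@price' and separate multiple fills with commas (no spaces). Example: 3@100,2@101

Answer: 3@99,1@97

Derivation:
After op 1 [order #1] limit_buy(price=99, qty=6): fills=none; bids=[#1:6@99] asks=[-]
After op 2 [order #2] limit_buy(price=97, qty=6): fills=none; bids=[#1:6@99 #2:6@97] asks=[-]
After op 3 [order #3] limit_buy(price=95, qty=7): fills=none; bids=[#1:6@99 #2:6@97 #3:7@95] asks=[-]
After op 4 [order #4] market_buy(qty=3): fills=none; bids=[#1:6@99 #2:6@97 #3:7@95] asks=[-]
After op 5 [order #5] limit_buy(price=96, qty=5): fills=none; bids=[#1:6@99 #2:6@97 #5:5@96 #3:7@95] asks=[-]
After op 6 [order #6] market_sell(qty=3): fills=#1x#6:3@99; bids=[#1:3@99 #2:6@97 #5:5@96 #3:7@95] asks=[-]
After op 7 [order #7] market_sell(qty=4): fills=#1x#7:3@99 #2x#7:1@97; bids=[#2:5@97 #5:5@96 #3:7@95] asks=[-]
After op 8 [order #8] limit_buy(price=102, qty=8): fills=none; bids=[#8:8@102 #2:5@97 #5:5@96 #3:7@95] asks=[-]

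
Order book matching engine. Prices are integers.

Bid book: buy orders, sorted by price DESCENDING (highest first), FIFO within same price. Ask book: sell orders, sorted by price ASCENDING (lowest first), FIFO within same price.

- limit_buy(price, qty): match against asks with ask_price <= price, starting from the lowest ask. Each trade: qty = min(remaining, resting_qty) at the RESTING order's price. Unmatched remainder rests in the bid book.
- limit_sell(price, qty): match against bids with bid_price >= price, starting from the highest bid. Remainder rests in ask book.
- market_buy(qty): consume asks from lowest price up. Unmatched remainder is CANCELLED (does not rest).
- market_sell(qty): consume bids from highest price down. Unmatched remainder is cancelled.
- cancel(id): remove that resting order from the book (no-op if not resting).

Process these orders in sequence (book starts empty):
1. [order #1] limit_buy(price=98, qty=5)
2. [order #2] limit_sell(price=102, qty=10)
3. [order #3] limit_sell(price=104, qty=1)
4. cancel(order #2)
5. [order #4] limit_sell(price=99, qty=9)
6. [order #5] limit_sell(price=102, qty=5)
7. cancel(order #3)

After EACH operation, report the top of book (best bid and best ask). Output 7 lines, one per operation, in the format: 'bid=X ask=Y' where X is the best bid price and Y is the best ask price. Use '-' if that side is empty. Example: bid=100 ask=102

Answer: bid=98 ask=-
bid=98 ask=102
bid=98 ask=102
bid=98 ask=104
bid=98 ask=99
bid=98 ask=99
bid=98 ask=99

Derivation:
After op 1 [order #1] limit_buy(price=98, qty=5): fills=none; bids=[#1:5@98] asks=[-]
After op 2 [order #2] limit_sell(price=102, qty=10): fills=none; bids=[#1:5@98] asks=[#2:10@102]
After op 3 [order #3] limit_sell(price=104, qty=1): fills=none; bids=[#1:5@98] asks=[#2:10@102 #3:1@104]
After op 4 cancel(order #2): fills=none; bids=[#1:5@98] asks=[#3:1@104]
After op 5 [order #4] limit_sell(price=99, qty=9): fills=none; bids=[#1:5@98] asks=[#4:9@99 #3:1@104]
After op 6 [order #5] limit_sell(price=102, qty=5): fills=none; bids=[#1:5@98] asks=[#4:9@99 #5:5@102 #3:1@104]
After op 7 cancel(order #3): fills=none; bids=[#1:5@98] asks=[#4:9@99 #5:5@102]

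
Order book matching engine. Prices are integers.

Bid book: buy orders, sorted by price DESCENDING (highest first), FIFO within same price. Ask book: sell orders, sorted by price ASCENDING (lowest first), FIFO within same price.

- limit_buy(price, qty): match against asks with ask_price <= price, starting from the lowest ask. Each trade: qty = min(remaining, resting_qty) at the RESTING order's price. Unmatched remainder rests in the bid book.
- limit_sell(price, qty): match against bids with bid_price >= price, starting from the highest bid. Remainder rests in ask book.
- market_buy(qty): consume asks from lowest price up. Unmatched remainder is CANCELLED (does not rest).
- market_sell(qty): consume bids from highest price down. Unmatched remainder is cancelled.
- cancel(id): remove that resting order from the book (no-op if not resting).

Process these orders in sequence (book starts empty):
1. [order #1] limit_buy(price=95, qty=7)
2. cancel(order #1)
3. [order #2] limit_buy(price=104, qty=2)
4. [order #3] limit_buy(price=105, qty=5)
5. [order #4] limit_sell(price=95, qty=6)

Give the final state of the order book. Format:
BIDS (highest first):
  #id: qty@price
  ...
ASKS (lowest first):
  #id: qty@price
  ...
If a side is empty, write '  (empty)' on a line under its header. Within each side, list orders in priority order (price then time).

Answer: BIDS (highest first):
  #2: 1@104
ASKS (lowest first):
  (empty)

Derivation:
After op 1 [order #1] limit_buy(price=95, qty=7): fills=none; bids=[#1:7@95] asks=[-]
After op 2 cancel(order #1): fills=none; bids=[-] asks=[-]
After op 3 [order #2] limit_buy(price=104, qty=2): fills=none; bids=[#2:2@104] asks=[-]
After op 4 [order #3] limit_buy(price=105, qty=5): fills=none; bids=[#3:5@105 #2:2@104] asks=[-]
After op 5 [order #4] limit_sell(price=95, qty=6): fills=#3x#4:5@105 #2x#4:1@104; bids=[#2:1@104] asks=[-]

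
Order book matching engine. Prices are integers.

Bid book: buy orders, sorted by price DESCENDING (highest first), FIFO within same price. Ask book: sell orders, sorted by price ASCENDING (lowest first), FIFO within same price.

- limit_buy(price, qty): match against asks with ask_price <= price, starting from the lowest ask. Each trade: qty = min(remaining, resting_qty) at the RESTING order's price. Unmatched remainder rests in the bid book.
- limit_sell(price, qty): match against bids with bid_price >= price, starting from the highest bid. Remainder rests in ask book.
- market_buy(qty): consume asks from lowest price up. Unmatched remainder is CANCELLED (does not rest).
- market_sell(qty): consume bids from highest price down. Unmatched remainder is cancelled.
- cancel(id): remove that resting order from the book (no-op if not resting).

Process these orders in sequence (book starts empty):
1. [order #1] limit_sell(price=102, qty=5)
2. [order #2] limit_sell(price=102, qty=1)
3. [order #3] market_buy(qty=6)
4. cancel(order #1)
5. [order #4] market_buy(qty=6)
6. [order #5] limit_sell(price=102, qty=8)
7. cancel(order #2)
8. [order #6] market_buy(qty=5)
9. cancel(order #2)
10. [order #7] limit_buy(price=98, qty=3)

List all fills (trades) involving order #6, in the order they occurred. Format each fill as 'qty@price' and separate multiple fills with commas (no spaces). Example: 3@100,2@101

Answer: 5@102

Derivation:
After op 1 [order #1] limit_sell(price=102, qty=5): fills=none; bids=[-] asks=[#1:5@102]
After op 2 [order #2] limit_sell(price=102, qty=1): fills=none; bids=[-] asks=[#1:5@102 #2:1@102]
After op 3 [order #3] market_buy(qty=6): fills=#3x#1:5@102 #3x#2:1@102; bids=[-] asks=[-]
After op 4 cancel(order #1): fills=none; bids=[-] asks=[-]
After op 5 [order #4] market_buy(qty=6): fills=none; bids=[-] asks=[-]
After op 6 [order #5] limit_sell(price=102, qty=8): fills=none; bids=[-] asks=[#5:8@102]
After op 7 cancel(order #2): fills=none; bids=[-] asks=[#5:8@102]
After op 8 [order #6] market_buy(qty=5): fills=#6x#5:5@102; bids=[-] asks=[#5:3@102]
After op 9 cancel(order #2): fills=none; bids=[-] asks=[#5:3@102]
After op 10 [order #7] limit_buy(price=98, qty=3): fills=none; bids=[#7:3@98] asks=[#5:3@102]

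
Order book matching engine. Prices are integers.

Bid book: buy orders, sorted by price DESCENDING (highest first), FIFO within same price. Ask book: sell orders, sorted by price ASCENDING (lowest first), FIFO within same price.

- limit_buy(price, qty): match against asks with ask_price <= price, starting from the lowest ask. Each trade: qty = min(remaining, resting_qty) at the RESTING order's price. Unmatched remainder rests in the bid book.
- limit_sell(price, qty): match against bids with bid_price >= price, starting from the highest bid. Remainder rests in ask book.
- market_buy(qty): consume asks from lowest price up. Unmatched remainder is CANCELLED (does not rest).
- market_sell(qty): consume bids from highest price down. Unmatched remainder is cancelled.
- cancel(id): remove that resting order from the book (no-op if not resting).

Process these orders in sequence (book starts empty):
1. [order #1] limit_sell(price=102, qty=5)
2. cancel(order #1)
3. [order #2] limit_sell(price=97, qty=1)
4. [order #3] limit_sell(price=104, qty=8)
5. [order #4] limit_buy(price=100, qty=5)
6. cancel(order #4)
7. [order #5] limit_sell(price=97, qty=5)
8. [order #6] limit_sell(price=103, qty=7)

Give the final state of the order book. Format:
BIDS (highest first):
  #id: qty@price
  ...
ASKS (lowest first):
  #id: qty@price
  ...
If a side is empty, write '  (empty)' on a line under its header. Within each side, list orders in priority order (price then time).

After op 1 [order #1] limit_sell(price=102, qty=5): fills=none; bids=[-] asks=[#1:5@102]
After op 2 cancel(order #1): fills=none; bids=[-] asks=[-]
After op 3 [order #2] limit_sell(price=97, qty=1): fills=none; bids=[-] asks=[#2:1@97]
After op 4 [order #3] limit_sell(price=104, qty=8): fills=none; bids=[-] asks=[#2:1@97 #3:8@104]
After op 5 [order #4] limit_buy(price=100, qty=5): fills=#4x#2:1@97; bids=[#4:4@100] asks=[#3:8@104]
After op 6 cancel(order #4): fills=none; bids=[-] asks=[#3:8@104]
After op 7 [order #5] limit_sell(price=97, qty=5): fills=none; bids=[-] asks=[#5:5@97 #3:8@104]
After op 8 [order #6] limit_sell(price=103, qty=7): fills=none; bids=[-] asks=[#5:5@97 #6:7@103 #3:8@104]

Answer: BIDS (highest first):
  (empty)
ASKS (lowest first):
  #5: 5@97
  #6: 7@103
  #3: 8@104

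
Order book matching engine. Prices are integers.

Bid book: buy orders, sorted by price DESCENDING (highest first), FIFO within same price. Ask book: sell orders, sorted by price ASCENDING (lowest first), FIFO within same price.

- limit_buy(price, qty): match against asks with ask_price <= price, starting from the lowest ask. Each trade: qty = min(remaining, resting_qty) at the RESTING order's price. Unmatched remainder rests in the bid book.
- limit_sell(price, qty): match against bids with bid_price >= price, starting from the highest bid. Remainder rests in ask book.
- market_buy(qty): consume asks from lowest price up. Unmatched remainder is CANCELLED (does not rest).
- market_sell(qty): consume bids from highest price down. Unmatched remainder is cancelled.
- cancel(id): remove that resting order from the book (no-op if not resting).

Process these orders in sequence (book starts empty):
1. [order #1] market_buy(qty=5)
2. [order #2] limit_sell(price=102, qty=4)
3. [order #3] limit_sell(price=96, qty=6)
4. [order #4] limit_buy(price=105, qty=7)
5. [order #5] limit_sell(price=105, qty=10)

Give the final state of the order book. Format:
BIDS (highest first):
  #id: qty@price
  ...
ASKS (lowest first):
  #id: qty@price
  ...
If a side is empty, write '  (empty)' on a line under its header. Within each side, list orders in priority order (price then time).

After op 1 [order #1] market_buy(qty=5): fills=none; bids=[-] asks=[-]
After op 2 [order #2] limit_sell(price=102, qty=4): fills=none; bids=[-] asks=[#2:4@102]
After op 3 [order #3] limit_sell(price=96, qty=6): fills=none; bids=[-] asks=[#3:6@96 #2:4@102]
After op 4 [order #4] limit_buy(price=105, qty=7): fills=#4x#3:6@96 #4x#2:1@102; bids=[-] asks=[#2:3@102]
After op 5 [order #5] limit_sell(price=105, qty=10): fills=none; bids=[-] asks=[#2:3@102 #5:10@105]

Answer: BIDS (highest first):
  (empty)
ASKS (lowest first):
  #2: 3@102
  #5: 10@105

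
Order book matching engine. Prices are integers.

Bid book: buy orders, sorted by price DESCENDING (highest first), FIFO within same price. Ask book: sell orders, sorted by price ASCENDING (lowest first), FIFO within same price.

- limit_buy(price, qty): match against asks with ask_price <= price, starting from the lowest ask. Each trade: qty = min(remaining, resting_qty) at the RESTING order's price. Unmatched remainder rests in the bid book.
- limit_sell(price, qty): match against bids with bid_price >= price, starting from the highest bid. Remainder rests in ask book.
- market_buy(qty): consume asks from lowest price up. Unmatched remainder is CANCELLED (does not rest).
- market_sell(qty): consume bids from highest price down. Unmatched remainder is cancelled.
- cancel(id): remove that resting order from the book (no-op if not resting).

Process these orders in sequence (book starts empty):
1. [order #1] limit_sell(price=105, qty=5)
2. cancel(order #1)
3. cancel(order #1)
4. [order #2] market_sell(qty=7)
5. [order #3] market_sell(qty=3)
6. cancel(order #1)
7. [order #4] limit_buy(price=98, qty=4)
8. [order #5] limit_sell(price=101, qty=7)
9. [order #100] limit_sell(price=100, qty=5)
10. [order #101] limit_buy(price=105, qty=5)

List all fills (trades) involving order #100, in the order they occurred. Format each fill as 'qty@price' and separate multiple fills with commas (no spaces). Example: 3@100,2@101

Answer: 5@100

Derivation:
After op 1 [order #1] limit_sell(price=105, qty=5): fills=none; bids=[-] asks=[#1:5@105]
After op 2 cancel(order #1): fills=none; bids=[-] asks=[-]
After op 3 cancel(order #1): fills=none; bids=[-] asks=[-]
After op 4 [order #2] market_sell(qty=7): fills=none; bids=[-] asks=[-]
After op 5 [order #3] market_sell(qty=3): fills=none; bids=[-] asks=[-]
After op 6 cancel(order #1): fills=none; bids=[-] asks=[-]
After op 7 [order #4] limit_buy(price=98, qty=4): fills=none; bids=[#4:4@98] asks=[-]
After op 8 [order #5] limit_sell(price=101, qty=7): fills=none; bids=[#4:4@98] asks=[#5:7@101]
After op 9 [order #100] limit_sell(price=100, qty=5): fills=none; bids=[#4:4@98] asks=[#100:5@100 #5:7@101]
After op 10 [order #101] limit_buy(price=105, qty=5): fills=#101x#100:5@100; bids=[#4:4@98] asks=[#5:7@101]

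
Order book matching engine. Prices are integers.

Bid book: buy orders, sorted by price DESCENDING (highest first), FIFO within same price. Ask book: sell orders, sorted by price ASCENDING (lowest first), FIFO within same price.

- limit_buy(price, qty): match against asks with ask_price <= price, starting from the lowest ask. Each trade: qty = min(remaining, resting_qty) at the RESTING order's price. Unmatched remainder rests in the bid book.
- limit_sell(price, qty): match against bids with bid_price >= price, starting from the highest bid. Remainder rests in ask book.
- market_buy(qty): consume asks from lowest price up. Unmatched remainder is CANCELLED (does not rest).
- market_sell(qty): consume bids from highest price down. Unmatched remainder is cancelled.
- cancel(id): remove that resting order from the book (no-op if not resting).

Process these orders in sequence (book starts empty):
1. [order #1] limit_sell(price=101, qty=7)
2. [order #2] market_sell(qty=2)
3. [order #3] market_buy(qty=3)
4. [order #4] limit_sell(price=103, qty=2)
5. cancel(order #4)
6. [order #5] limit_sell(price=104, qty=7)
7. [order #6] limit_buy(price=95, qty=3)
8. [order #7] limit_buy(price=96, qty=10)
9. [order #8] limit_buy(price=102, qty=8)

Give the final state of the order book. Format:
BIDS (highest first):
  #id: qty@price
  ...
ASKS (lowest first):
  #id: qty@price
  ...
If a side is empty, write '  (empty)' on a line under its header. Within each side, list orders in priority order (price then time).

Answer: BIDS (highest first):
  #8: 4@102
  #7: 10@96
  #6: 3@95
ASKS (lowest first):
  #5: 7@104

Derivation:
After op 1 [order #1] limit_sell(price=101, qty=7): fills=none; bids=[-] asks=[#1:7@101]
After op 2 [order #2] market_sell(qty=2): fills=none; bids=[-] asks=[#1:7@101]
After op 3 [order #3] market_buy(qty=3): fills=#3x#1:3@101; bids=[-] asks=[#1:4@101]
After op 4 [order #4] limit_sell(price=103, qty=2): fills=none; bids=[-] asks=[#1:4@101 #4:2@103]
After op 5 cancel(order #4): fills=none; bids=[-] asks=[#1:4@101]
After op 6 [order #5] limit_sell(price=104, qty=7): fills=none; bids=[-] asks=[#1:4@101 #5:7@104]
After op 7 [order #6] limit_buy(price=95, qty=3): fills=none; bids=[#6:3@95] asks=[#1:4@101 #5:7@104]
After op 8 [order #7] limit_buy(price=96, qty=10): fills=none; bids=[#7:10@96 #6:3@95] asks=[#1:4@101 #5:7@104]
After op 9 [order #8] limit_buy(price=102, qty=8): fills=#8x#1:4@101; bids=[#8:4@102 #7:10@96 #6:3@95] asks=[#5:7@104]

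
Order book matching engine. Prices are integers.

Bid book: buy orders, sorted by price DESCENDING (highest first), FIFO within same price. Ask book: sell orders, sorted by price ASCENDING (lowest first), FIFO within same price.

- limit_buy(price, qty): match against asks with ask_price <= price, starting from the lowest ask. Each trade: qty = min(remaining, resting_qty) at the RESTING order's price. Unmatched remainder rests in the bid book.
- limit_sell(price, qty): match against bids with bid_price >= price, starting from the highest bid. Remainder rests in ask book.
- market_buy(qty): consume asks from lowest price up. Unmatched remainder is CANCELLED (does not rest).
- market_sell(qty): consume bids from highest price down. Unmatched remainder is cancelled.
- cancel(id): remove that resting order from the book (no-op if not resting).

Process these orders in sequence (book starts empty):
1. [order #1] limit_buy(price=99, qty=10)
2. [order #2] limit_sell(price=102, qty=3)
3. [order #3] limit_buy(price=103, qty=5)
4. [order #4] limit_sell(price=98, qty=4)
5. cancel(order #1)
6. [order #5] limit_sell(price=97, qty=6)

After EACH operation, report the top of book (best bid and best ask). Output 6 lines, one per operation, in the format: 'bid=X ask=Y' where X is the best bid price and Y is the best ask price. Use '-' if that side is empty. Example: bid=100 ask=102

Answer: bid=99 ask=-
bid=99 ask=102
bid=103 ask=-
bid=99 ask=-
bid=- ask=-
bid=- ask=97

Derivation:
After op 1 [order #1] limit_buy(price=99, qty=10): fills=none; bids=[#1:10@99] asks=[-]
After op 2 [order #2] limit_sell(price=102, qty=3): fills=none; bids=[#1:10@99] asks=[#2:3@102]
After op 3 [order #3] limit_buy(price=103, qty=5): fills=#3x#2:3@102; bids=[#3:2@103 #1:10@99] asks=[-]
After op 4 [order #4] limit_sell(price=98, qty=4): fills=#3x#4:2@103 #1x#4:2@99; bids=[#1:8@99] asks=[-]
After op 5 cancel(order #1): fills=none; bids=[-] asks=[-]
After op 6 [order #5] limit_sell(price=97, qty=6): fills=none; bids=[-] asks=[#5:6@97]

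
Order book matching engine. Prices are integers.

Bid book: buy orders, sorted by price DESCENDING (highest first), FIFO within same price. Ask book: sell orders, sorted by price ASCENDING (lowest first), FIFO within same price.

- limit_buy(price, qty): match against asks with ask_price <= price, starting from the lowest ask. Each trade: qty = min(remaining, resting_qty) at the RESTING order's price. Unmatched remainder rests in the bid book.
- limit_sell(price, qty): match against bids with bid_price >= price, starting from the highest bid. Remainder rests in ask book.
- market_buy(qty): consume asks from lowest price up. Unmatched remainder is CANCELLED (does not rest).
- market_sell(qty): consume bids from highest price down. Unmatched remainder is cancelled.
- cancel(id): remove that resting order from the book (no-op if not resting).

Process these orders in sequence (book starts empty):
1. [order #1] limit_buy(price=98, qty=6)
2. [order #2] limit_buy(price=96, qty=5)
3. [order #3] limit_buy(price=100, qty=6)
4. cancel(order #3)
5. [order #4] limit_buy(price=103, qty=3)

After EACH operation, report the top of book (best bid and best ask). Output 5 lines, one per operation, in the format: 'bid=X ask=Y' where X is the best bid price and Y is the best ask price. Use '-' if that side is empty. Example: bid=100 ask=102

After op 1 [order #1] limit_buy(price=98, qty=6): fills=none; bids=[#1:6@98] asks=[-]
After op 2 [order #2] limit_buy(price=96, qty=5): fills=none; bids=[#1:6@98 #2:5@96] asks=[-]
After op 3 [order #3] limit_buy(price=100, qty=6): fills=none; bids=[#3:6@100 #1:6@98 #2:5@96] asks=[-]
After op 4 cancel(order #3): fills=none; bids=[#1:6@98 #2:5@96] asks=[-]
After op 5 [order #4] limit_buy(price=103, qty=3): fills=none; bids=[#4:3@103 #1:6@98 #2:5@96] asks=[-]

Answer: bid=98 ask=-
bid=98 ask=-
bid=100 ask=-
bid=98 ask=-
bid=103 ask=-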